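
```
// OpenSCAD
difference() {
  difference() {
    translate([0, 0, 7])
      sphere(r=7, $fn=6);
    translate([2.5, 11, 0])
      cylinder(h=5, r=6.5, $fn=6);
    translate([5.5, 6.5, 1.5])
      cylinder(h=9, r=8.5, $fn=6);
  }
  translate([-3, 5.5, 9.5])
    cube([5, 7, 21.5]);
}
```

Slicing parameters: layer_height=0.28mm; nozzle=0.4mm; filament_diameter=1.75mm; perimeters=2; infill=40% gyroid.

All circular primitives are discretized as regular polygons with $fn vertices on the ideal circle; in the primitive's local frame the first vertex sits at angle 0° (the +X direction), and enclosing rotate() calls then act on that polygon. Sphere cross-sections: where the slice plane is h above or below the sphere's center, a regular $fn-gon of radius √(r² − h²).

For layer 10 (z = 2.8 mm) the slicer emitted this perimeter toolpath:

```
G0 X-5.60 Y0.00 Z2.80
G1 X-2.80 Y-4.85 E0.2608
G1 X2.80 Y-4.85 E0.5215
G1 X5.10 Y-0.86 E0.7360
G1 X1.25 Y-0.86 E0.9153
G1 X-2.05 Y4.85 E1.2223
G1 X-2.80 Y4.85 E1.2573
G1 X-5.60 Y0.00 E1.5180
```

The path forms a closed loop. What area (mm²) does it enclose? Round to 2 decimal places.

54.22 mm²

Apply the shoelace formula to the sequence of (X, Y) vertices; enclosed area = 54.22 mm².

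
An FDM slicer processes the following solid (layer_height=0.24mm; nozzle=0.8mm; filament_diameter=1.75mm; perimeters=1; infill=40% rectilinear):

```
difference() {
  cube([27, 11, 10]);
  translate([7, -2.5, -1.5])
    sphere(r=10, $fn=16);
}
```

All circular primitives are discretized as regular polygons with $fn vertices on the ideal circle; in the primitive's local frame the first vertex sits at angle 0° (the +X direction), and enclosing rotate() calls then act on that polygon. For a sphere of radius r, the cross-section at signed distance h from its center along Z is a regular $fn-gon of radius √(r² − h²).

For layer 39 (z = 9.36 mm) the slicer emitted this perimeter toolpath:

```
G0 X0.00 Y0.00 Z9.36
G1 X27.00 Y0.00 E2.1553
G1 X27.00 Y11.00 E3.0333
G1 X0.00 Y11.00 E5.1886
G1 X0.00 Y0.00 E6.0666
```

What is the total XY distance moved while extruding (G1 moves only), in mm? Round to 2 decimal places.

76.00 mm

Sum the Euclidean lengths of each G1 segment: total = 76.00 mm.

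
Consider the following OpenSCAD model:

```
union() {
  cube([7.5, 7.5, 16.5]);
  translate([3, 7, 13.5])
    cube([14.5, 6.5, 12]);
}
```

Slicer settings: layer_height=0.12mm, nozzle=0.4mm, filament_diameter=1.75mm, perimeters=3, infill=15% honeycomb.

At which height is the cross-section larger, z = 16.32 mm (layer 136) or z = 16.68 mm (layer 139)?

layer 136 (z = 16.32 mm)

Layer 136 (z = 16.32): the cube (footprint 7.5×7.5) is included at this height (area 56.25 mm²); the 14.5×6.5 cube at (3, 7) contributes its full rectangle (area 94.25 mm²); Combining (union): the regions partially overlap — summed areas 150.50 mm² minus the doubly-counted overlap 2.25 mm² gives 148.25 mm² — area = 148.25 mm². So its area = 148.25 mm². Layer 139 (z = 16.68): the cube does not reach this height (z outside [0, 16.5]); the cube at (3, 7) is present — its section is the full 14.5×6.5 rectangle (area 94.25 mm²); Taking the union: only the 14.5×6.5 cube at (3, 7) is present, so the union is just that shape — area = 94.25 mm². So its area = 94.25 mm². Layer 136 is larger (148.25 vs 94.25 mm²).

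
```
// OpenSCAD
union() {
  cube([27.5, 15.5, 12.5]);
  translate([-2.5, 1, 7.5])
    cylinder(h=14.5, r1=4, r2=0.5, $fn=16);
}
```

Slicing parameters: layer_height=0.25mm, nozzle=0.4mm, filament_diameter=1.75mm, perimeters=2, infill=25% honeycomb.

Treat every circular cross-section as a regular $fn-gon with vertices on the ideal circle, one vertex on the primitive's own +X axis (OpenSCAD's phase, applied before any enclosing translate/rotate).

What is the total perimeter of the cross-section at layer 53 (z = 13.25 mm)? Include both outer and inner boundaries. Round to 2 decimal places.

At z = 13.25 mm: the cube is not intersected at this z (z outside [0, 12.5]); the cone at (-2.5, 1): at t=0.397 of its height the radius interpolates to r₁+(r₂−r₁)t = 2.612, giving a regular 16-gon of that circumradius (perimeter = 2·16·2.612·sin(180°/16) = 16.31 mm); Taking the union: only the cone at (-2.5, 1) is present, so the union is just that shape — boundary = 16.31 mm. Overall, the cross-section is a single solid region. Total boundary length (outer) = 16.31 mm.

16.31 mm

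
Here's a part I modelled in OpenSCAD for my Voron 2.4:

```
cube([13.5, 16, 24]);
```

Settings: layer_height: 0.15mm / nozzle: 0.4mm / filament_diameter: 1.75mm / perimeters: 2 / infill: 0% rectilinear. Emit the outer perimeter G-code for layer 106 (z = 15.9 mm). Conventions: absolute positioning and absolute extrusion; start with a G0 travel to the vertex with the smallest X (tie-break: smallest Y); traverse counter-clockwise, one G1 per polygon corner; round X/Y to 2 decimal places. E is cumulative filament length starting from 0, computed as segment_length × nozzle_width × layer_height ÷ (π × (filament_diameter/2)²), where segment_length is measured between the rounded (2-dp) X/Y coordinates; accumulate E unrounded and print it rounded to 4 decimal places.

G0 X0.00 Y0.00 Z15.90
G1 X13.50 Y0.00 E0.3368
G1 X13.50 Y16.00 E0.7359
G1 X0.00 Y16.00 E1.0726
G1 X0.00 Y0.00 E1.4718

At z = 15.9 mm: the cube (footprint 13.5×16) is included at this height. The outline is a single polygon with 4 vertices. Extrusion per mm of travel: 0.4 × 0.15 / (π × 0.875²) = 0.024945. Accumulating E over each segment gives final E = 1.4718.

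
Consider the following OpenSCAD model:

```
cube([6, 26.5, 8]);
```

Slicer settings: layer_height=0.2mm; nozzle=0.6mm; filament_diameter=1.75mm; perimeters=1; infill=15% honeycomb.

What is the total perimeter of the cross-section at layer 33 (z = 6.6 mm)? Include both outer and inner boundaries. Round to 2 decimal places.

At z = 6.6 mm: the 6×26.5 cube contributes its full rectangle (perimeter 65.00 mm). Overall, the cross-section is a single solid region. Total boundary length (outer) = 65.00 mm.

65.00 mm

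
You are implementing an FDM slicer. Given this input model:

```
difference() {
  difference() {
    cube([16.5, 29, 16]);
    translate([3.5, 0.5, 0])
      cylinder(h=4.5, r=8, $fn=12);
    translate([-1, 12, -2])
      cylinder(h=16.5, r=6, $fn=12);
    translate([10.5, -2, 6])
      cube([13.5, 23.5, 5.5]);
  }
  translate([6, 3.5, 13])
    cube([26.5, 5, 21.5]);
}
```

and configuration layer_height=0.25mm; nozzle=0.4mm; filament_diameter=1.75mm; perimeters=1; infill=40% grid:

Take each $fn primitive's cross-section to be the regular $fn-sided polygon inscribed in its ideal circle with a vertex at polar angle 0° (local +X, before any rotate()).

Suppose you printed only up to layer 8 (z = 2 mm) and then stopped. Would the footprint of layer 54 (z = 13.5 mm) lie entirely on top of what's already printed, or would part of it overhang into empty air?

part overhangs

Compare the two slices. At z = 2: the cube is present — its section is the full 16.5×29 rectangle (area 478.50 mm²); the r=8 cylinder at (3.5, 0.5) contributes a regular 12-gon of circumradius 8 (area = (12/2)·8.000²·sin(360°/12) = 192.00 mm²); the r=6 cylinder at (-1, 12) contributes a regular 12-gon of circumradius 6 (area = (12/2)·6.000²·sin(360°/12) = 108.00 mm²); the cube at (10.5, -2) is not intersected at this z (z outside [6, 11.5]); Taking the first minus the rest: starting from the 16.5×29 cube (478.50 mm²), the r=8 cylinder at (3.5, 0.5) partially overlaps it — only the 80.08 mm² overlap (of its 192.00 mm²) is removed, clipping the outline; the r=6 cylinder at (-1, 12) partially overlaps it — only the 38.55 mm² overlap (of its 108.00 mm²) is removed, clipping the outline — area = 359.88 mm²; the cube at (6, 3.5) is not intersected at this z (z outside [13, 34.5]); Subtracting the remaining from the first: none of the subtracted shapes is present at this height, so the result so far is unchanged — area = 359.88 mm². At z = 13.5: the 16.5×29 cube contributes its full rectangle (area 478.50 mm²); the cylinder at (3.5, 0.5) does not reach this height (z outside [0, 4.5]); the r=6 cylinder at (-1, 12) contributes a regular 12-gon of circumradius 6 (area = (12/2)·6.000²·sin(360°/12) = 108.00 mm²); the cube at (10.5, -2) does not reach this height (z outside [6, 11.5]); After the difference (first − rest): starting from the 16.5×29 cube (478.50 mm²), the r=6 cylinder at (-1, 12) partially overlaps it — only the 42.27 mm² overlap (of its 108.00 mm²) is removed, clipping the outline — area = 436.23 mm²; the 26.5×5 cube at (6, 3.5) contributes its full rectangle (area 132.50 mm²); Taking the first minus the rest: starting from that combined region (436.23 mm²), the 26.5×5 cube at (6, 3.5) partially overlaps it — only the 52.50 mm² overlap (of its 132.50 mm²) is removed, clipping the outline — area = 383.73 mm². Checking containment: at z = 13.5 the cross-section extends beyond the z = 2 cross-section by about 62.81 mm².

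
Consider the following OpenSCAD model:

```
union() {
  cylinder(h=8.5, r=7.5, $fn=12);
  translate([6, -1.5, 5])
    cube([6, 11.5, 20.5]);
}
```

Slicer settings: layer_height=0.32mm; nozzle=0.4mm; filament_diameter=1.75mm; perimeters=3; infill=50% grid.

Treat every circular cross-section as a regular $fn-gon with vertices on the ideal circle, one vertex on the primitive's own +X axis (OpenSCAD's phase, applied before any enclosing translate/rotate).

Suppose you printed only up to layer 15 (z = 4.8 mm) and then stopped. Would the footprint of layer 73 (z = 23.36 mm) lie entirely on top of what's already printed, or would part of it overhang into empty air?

Compare the two slices. At z = 4.8: the r=7.5 cylinder gives a regular 12-gon of circumradius 7.5 (constant along its height) (area = (12/2)·7.500²·sin(360°/12) = 168.75 mm²); the cube at (6, -1.5) is absent (z outside [5, 25.5]); Taking the union: only the r=7.5 cylinder is present, so the union is just that shape — area = 168.75 mm². At z = 23.36: the cylinder is absent (z outside [0, 8.5]); the cube at (6, -1.5) is present — its section is the full 6×11.5 rectangle (area 69.00 mm²); Taking the union: only the 6×11.5 cube at (6, -1.5) is present, so the union is just that shape — area = 69.00 mm². Checking containment: at z = 23.36 the cross-section extends beyond the z = 4.8 cross-section by about 63.19 mm².

part overhangs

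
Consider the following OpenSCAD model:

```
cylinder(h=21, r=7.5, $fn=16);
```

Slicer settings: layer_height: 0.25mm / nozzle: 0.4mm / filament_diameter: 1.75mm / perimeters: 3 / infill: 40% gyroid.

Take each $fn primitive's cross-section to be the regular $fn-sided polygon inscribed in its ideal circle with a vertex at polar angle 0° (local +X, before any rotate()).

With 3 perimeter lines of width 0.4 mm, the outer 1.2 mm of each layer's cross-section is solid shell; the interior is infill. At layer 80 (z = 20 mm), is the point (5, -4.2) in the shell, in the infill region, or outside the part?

shell

At z = 20 mm: the r=7.5 cylinder gives a regular 16-gon of circumradius 7.5 (constant along its height). Overall, the cross-section is a single solid region. The nearest boundary edge runs (5.30, -5.30)→(6.93, -2.87); distance from the point to it = 0.87 mm. The point is inside the cross-section, 0.87 mm from the nearest boundary — within the 1.2 mm shell band (3 × 0.4).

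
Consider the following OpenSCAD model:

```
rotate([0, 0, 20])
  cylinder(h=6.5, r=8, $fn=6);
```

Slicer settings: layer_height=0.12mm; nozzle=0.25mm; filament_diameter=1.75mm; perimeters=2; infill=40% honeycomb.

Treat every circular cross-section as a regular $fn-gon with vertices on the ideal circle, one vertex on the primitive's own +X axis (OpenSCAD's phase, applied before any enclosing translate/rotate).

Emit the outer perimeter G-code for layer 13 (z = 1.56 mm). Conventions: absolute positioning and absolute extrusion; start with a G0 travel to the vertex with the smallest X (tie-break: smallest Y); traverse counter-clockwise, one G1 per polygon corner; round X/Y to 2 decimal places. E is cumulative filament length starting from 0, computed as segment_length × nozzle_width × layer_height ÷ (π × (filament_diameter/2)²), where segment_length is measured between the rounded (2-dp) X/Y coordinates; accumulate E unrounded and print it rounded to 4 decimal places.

G0 X-7.52 Y-2.74 Z1.56
G1 X-1.39 Y-7.88 E0.0998
G1 X6.13 Y-5.14 E0.1996
G1 X7.52 Y2.74 E0.2994
G1 X1.39 Y7.88 E0.3992
G1 X-6.13 Y5.14 E0.4990
G1 X-7.52 Y-2.74 E0.5988

At z = 1.56 mm: the cylinder: section is a regular 6-gon, circumradius r=8; (whole slice rotated 20° about Z — lengths, areas and connectivity unchanged). The outline is a single polygon with 6 vertices. Extrusion per mm of travel: 0.25 × 0.12 / (π × 0.875²) = 0.012473. Accumulating E over each segment gives final E = 0.5988.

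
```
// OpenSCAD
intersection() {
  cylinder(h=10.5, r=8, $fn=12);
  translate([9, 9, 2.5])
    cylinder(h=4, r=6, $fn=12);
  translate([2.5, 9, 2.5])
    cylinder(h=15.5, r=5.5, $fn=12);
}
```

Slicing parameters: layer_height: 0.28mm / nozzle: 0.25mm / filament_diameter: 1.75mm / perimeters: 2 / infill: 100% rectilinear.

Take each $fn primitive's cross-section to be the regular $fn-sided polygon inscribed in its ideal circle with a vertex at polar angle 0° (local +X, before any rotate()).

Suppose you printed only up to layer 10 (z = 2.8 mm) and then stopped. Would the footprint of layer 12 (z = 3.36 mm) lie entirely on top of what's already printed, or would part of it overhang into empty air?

Compare the two slices. At z = 2.8: the r=8 cylinder contributes a regular 12-gon of circumradius 8 (area = (12/2)·8.000²·sin(360°/12) = 192.00 mm²); the cylinder at (9, 9): section is a regular 12-gon, circumradius r=6 (area = (12/2)·6.000²·sin(360°/12) = 108.00 mm²); the r=5.5 cylinder at (2.5, 9) contributes a regular 12-gon of circumradius 5.5 (area = (12/2)·5.500²·sin(360°/12) = 90.75 mm²); After intersecting: the r=6 cylinder at (9, 9) partially overlaps the r=8 cylinder; clipping to the common part keeps 3.35 mm²; the r=5.5 cylinder at (2.5, 9) partially overlaps the running intersection; clipping to the common part keeps 2.24 mm² — area = 2.24 mm². At z = 3.36: the cylinder: section is a regular 12-gon, circumradius r=8 (area = (12/2)·8.000²·sin(360°/12) = 192.00 mm²); the r=6 cylinder at (9, 9) gives a regular 12-gon of circumradius 6 (constant along its height) (area = (12/2)·6.000²·sin(360°/12) = 108.00 mm²); the r=5.5 cylinder at (2.5, 9) gives a regular 12-gon of circumradius 5.5 (constant along its height) (area = (12/2)·5.500²·sin(360°/12) = 90.75 mm²); After intersecting: the r=6 cylinder at (9, 9) partially overlaps the r=8 cylinder; clipping to the common part keeps 3.35 mm²; the r=5.5 cylinder at (2.5, 9) partially overlaps the running intersection; clipping to the common part keeps 2.24 mm² — area = 2.24 mm². Checking containment: the cross-section at z = 3.36 is a subset of the cross-section at z = 2.8.

entirely on top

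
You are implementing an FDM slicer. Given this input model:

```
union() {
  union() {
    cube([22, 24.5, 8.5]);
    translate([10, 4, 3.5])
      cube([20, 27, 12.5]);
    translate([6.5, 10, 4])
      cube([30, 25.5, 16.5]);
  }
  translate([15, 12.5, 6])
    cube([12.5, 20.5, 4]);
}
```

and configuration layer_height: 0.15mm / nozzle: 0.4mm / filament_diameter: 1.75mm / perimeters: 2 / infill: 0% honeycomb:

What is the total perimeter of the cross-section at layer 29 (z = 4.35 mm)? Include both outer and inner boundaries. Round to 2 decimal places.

At z = 4.35 mm: the 22×24.5 cube contributes its full rectangle (perimeter 93.00 mm); the cube at (10, 4) is present — its section is the full 20×27 rectangle (perimeter 94.00 mm); the cube at (6.5, 10) (footprint 30×25.5) is included at this height (perimeter 111.00 mm); Combining (union): the regions partially overlap (shared area 716.75 mm²), so the edge portions inside another operand are dropped and the merged outline is re-measured after clipping — boundary = 144.00 mm; the cube at (15, 12.5) is absent (z outside [6, 10]); Taking the union: only that combined region is present, so the union is just that shape — boundary = 144.00 mm. Overall, the cross-section is a single solid region. Total boundary length (outer) = 144.00 mm.

144.00 mm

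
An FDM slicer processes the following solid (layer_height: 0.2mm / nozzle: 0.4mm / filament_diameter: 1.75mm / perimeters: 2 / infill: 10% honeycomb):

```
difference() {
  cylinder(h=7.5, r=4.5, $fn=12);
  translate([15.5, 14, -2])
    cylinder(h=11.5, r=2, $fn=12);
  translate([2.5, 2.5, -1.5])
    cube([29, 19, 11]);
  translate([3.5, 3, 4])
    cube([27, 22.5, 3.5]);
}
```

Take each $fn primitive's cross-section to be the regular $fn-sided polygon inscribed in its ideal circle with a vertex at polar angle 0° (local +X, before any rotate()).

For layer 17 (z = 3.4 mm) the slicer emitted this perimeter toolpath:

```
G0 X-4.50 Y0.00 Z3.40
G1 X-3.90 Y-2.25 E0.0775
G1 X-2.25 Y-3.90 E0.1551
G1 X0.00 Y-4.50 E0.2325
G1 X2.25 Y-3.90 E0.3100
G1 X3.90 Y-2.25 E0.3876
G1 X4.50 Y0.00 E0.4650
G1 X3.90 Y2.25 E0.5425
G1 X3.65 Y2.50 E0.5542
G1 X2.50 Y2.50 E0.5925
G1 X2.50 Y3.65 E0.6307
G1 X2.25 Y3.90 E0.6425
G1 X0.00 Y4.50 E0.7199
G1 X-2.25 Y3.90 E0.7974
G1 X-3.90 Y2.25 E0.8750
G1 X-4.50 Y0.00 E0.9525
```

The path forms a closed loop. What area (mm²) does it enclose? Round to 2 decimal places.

60.13 mm²

Apply the shoelace formula to the sequence of (X, Y) vertices; enclosed area = 60.13 mm².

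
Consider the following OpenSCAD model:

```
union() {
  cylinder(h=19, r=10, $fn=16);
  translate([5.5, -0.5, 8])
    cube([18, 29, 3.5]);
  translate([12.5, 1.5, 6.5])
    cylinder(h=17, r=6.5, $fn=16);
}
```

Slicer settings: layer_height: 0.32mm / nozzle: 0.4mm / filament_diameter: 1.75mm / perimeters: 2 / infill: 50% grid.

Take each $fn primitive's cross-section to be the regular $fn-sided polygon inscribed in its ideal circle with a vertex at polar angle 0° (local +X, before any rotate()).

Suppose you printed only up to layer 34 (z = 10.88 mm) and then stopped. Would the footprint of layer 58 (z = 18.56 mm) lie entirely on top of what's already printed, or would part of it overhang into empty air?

entirely on top

Compare the two slices. At z = 10.88: the r=10 cylinder gives a regular 16-gon of circumradius 10 (constant along its height) (area = (16/2)·10.000²·sin(360°/16) = 306.15 mm²); the cube at (5.5, -0.5) is present — its section is the full 18×29 rectangle (area 522.00 mm²); the r=6.5 cylinder at (12.5, 1.5) contributes a regular 16-gon of circumradius 6.5 (area = (16/2)·6.500²·sin(360°/16) = 129.35 mm²); Combining (union): the regions partially overlap — summed areas 957.49 mm² minus the doubly-counted overlap 124.66 mm² gives 832.84 mm² — area = 832.84 mm². At z = 18.56: the r=10 cylinder contributes a regular 16-gon of circumradius 10 (area = (16/2)·10.000²·sin(360°/16) = 306.15 mm²); the cube at (5.5, -0.5) is not intersected at this z (z outside [8, 11.5]); the cylinder at (12.5, 1.5): section is a regular 16-gon, circumradius r=6.5 (area = (16/2)·6.500²·sin(360°/16) = 129.35 mm²); Merging all regions: the regions partially overlap — summed areas 435.49 mm² minus the doubly-counted overlap 25.28 mm² gives 410.22 mm² — area = 410.22 mm². Checking containment: the cross-section at z = 18.56 is a subset of the cross-section at z = 10.88.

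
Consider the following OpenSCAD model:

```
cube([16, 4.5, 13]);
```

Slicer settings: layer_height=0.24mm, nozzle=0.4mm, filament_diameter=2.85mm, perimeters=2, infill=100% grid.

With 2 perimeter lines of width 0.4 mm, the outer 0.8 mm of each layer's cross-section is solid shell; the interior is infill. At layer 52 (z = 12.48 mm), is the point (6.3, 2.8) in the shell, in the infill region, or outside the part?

At z = 12.48 mm: the cube is present — its section is the full 16×4.5 rectangle. Overall, the cross-section is a single solid region. The nearest boundary edge runs (16.00, 4.50)→(0.00, 4.50); distance from the point to it = 1.70 mm. The point is inside the cross-section and 1.70 mm from the nearest boundary — more than the 0.8 mm shell width (2 × 0.4), so it's in the infill interior.

infill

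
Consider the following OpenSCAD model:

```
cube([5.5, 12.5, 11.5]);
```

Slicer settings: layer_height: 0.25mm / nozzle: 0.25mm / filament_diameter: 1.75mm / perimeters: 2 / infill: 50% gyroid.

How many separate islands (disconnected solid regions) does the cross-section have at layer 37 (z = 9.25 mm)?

1

At z = 9.25 mm: the cube (footprint 5.5×12.5) is included at this height. Overall, the cross-section is a single solid region. Island count = 1.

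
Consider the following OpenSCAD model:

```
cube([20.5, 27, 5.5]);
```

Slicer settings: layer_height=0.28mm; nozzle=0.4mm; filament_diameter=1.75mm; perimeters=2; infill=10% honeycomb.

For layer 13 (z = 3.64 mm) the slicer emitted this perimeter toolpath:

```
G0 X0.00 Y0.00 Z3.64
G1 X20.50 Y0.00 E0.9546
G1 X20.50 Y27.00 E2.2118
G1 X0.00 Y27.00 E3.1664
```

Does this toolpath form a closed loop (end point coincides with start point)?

no

Start point (G0): (0.00, 0.00). End point (last G1): the path does not return to the start — open.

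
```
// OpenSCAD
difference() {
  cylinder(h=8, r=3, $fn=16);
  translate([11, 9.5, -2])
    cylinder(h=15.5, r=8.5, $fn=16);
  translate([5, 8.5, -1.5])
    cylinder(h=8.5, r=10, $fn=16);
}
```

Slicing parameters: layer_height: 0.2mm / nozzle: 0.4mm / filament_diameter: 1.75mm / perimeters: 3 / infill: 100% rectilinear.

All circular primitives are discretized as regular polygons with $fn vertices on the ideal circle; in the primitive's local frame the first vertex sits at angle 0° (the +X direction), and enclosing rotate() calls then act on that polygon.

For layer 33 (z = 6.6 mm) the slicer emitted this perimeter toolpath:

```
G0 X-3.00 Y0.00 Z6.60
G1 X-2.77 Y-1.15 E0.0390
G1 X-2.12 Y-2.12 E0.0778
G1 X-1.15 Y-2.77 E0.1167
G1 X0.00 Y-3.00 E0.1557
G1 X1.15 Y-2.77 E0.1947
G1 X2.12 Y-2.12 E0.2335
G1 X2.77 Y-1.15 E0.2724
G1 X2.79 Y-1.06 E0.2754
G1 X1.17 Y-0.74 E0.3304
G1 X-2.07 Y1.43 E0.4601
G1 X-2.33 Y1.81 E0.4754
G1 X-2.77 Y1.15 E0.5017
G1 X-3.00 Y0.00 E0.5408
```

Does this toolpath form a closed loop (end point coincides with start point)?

Start point (G0): (-3.00, 0.00). End point (last G1): the path returns to the start — closed.

yes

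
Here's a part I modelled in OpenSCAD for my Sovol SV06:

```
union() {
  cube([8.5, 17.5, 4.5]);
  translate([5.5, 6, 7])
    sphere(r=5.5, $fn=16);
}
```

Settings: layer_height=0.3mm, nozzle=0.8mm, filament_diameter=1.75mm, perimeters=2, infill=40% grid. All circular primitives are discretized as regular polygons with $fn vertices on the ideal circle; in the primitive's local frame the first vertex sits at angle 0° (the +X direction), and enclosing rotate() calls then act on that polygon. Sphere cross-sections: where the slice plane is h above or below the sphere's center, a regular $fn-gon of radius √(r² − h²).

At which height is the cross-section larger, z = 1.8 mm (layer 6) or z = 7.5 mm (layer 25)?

layer 6 (z = 1.8 mm)

Layer 6 (z = 1.8): the cube is present — its section is the full 8.5×17.5 rectangle (area 148.75 mm²); the sphere at (5.5, 6): section is a regular 16-gon, circumradius = √(r²−h²) = √(5.5²−5.2²) = 1.792 (area = (16/2)·1.792²·sin(360°/16) = 9.83 mm²); Taking the union: the r=5.5 sphere at (5.5, 6) lies entirely inside the 8.5×17.5 cube, so the union is just the 8.5×17.5 cube — area = 148.75 mm². So its area = 148.75 mm². Layer 25 (z = 7.5): the cube does not reach this height (z outside [0, 4.5]); the sphere at (5.5, 6): section is a regular 16-gon, circumradius = √(r²−h²) = √(5.5²−0.5²) = 5.477 (area = (16/2)·5.477²·sin(360°/16) = 91.84 mm²); Merging all regions: only the r=5.5 sphere at (5.5, 6) is present, so the union is just that shape — area = 91.84 mm². So its area = 91.84 mm². Layer 6 is larger (148.75 vs 91.84 mm²).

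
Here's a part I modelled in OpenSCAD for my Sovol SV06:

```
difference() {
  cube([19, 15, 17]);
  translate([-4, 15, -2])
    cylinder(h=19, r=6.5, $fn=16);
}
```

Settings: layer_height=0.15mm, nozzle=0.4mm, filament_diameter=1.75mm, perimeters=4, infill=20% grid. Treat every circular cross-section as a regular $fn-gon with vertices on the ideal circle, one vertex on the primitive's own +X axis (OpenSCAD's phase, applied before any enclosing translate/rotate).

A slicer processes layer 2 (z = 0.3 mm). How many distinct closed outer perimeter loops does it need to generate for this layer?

At z = 0.3 mm: the cube is present — its section is the full 19×15 rectangle; the r=6.5 cylinder at (-4, 15) contributes a regular 16-gon of circumradius 6.5; After the difference (first − rest): starting from the 19×15 cube, the r=6.5 cylinder at (-4, 15) partially overlaps it — only the 8.46 mm² overlap (of its 129.35 mm²) is removed, clipping the outline — 1 connected region. The result has 1 disconnected region.

1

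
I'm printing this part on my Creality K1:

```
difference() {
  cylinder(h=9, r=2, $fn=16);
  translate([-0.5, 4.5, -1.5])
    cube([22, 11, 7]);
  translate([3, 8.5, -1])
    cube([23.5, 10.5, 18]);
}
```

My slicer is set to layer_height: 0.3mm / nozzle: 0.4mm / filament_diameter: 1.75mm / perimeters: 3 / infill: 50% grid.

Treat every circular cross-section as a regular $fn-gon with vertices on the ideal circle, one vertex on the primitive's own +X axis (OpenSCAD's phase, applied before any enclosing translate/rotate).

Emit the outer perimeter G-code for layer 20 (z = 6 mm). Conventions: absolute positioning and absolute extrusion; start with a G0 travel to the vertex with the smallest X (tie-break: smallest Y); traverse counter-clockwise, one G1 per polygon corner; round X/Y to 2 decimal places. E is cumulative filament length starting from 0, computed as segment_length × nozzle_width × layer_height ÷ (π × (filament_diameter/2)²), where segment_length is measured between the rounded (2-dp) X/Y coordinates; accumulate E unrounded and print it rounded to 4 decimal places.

At z = 6 mm: the r=2 cylinder contributes a regular 16-gon of circumradius 2; the cube at (-0.5, 4.5) is not intersected at this z (z outside [-1.5, 5.5]); the 23.5×10.5 cube at (3, 8.5) contributes its full rectangle; Taking the first minus the rest: starting from the r=2 cylinder, the 23.5×10.5 cube at (3, 8.5) misses the remaining region (no effect) — 1 connected region. The outline is a single polygon with 16 vertices. Extrusion per mm of travel: 0.4 × 0.3 / (π × 0.875²) = 0.049890. Accumulating E over each segment gives final E = 0.6231.

G0 X-2.00 Y0.00 Z6.00
G1 X-1.85 Y-0.77 E0.0391
G1 X-1.41 Y-1.41 E0.0779
G1 X-0.77 Y-1.85 E0.1166
G1 X0.00 Y-2.00 E0.1558
G1 X0.77 Y-1.85 E0.1949
G1 X1.41 Y-1.41 E0.2337
G1 X1.85 Y-0.77 E0.2724
G1 X2.00 Y0.00 E0.3115
G1 X1.85 Y0.77 E0.3507
G1 X1.41 Y1.41 E0.3894
G1 X0.77 Y1.85 E0.4282
G1 X0.00 Y2.00 E0.4673
G1 X-0.77 Y1.85 E0.5064
G1 X-1.41 Y1.41 E0.5452
G1 X-1.85 Y0.77 E0.5839
G1 X-2.00 Y0.00 E0.6231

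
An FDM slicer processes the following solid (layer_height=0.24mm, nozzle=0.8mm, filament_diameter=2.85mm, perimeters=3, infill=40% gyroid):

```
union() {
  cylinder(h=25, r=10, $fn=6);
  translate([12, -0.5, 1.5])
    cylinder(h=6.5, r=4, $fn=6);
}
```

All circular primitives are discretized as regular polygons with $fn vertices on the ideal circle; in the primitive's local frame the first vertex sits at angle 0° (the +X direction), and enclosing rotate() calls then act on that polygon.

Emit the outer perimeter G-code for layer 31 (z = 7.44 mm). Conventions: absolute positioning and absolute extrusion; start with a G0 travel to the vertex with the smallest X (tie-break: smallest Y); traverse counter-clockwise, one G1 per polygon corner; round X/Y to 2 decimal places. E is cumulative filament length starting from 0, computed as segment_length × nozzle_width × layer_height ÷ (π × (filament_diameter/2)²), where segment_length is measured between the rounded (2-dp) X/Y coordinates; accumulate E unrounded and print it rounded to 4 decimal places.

G0 X-10.00 Y0.00 Z7.44
G1 X-5.00 Y-8.66 E0.3010
G1 X5.00 Y-8.66 E0.6019
G1 X8.86 Y-1.98 E0.8341
G1 X10.00 Y-3.96 E0.9029
G1 X14.00 Y-3.96 E1.0233
G1 X16.00 Y-0.50 E1.1436
G1 X14.00 Y2.96 E1.2638
G1 X10.00 Y2.96 E1.3842
G1 X9.14 Y1.48 E1.4357
G1 X5.00 Y8.66 E1.6852
G1 X-5.00 Y8.66 E1.9862
G1 X-10.00 Y0.00 E2.2871

At z = 7.44 mm: the r=10 cylinder gives a regular 6-gon of circumradius 10 (constant along its height); the r=4 cylinder at (12, -0.5) gives a regular 6-gon of circumradius 4 (constant along its height); Taking the union: the regions partially overlap (shared area 3.39 mm²), so overlapping operands fuse into one piece — 1 connected region. The outline is a single polygon with 12 vertices. Extrusion per mm of travel: 0.8 × 0.24 / (π × 1.425²) = 0.030097. Accumulating E over each segment gives final E = 2.2871.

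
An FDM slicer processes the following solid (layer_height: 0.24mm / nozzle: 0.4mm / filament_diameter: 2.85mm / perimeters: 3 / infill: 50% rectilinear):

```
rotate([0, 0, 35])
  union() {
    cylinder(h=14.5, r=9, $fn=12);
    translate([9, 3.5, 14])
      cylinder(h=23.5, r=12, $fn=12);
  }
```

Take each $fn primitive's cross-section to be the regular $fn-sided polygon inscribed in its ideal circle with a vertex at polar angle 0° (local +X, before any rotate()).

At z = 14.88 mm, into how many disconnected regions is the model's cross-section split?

At z = 14.88 mm: the cylinder is absent (z outside [0, 14.5]); the r=12 cylinder at (9, 3.5) contributes a regular 12-gon of circumradius 12; Combining (union): only the r=12 cylinder at (9, 3.5) is present, so the union is just that shape — 1 connected region; (whole slice rotated 35° about Z — lengths, areas and connectivity unchanged). The result has 1 disconnected region.

1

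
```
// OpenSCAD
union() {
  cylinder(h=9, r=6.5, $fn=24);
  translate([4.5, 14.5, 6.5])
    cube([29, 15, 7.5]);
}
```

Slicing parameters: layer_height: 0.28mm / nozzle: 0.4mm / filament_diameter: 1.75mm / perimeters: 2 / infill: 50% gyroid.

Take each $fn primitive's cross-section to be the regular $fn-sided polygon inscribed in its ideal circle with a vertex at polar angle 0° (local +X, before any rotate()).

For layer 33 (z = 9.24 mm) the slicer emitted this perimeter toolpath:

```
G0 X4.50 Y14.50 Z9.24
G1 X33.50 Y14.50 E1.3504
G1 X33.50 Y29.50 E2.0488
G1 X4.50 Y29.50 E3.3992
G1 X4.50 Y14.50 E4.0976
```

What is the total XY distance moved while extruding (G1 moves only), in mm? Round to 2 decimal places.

Sum the Euclidean lengths of each G1 segment: total = 88.00 mm.

88.00 mm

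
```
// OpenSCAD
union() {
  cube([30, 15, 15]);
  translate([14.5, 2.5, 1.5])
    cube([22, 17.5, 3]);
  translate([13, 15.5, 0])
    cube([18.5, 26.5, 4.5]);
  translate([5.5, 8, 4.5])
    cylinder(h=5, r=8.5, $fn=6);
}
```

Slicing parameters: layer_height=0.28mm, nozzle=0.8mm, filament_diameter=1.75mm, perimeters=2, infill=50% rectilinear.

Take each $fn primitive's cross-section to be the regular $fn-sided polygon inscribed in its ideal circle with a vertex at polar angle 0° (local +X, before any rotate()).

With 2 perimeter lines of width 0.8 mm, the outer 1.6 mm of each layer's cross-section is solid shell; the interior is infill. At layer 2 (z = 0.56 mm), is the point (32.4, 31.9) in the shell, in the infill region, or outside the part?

outside

At z = 0.56 mm: the cube is present — its section is the full 30×15 rectangle; the cube at (14.5, 2.5) is not intersected at this z (z outside [1.5, 4.5]); the 18.5×26.5 cube at (13, 15.5) contributes its full rectangle; the cylinder at (5.5, 8) does not reach this height (z outside [4.5, 9.5]); Taking the union: the 2 present regions are separate (no shared area or edge), so areas and boundary lengths simply add and each stays a separate island — 2 connected regions. Overall, the cross-section has 2 separate islands. The nearest boundary edge runs (31.50, 42.00)→(31.50, 15.50); distance from the point to it = 0.90 mm. The point is not inside any of the regions above, so it lies outside the cross-section (0.90 mm from the nearest boundary).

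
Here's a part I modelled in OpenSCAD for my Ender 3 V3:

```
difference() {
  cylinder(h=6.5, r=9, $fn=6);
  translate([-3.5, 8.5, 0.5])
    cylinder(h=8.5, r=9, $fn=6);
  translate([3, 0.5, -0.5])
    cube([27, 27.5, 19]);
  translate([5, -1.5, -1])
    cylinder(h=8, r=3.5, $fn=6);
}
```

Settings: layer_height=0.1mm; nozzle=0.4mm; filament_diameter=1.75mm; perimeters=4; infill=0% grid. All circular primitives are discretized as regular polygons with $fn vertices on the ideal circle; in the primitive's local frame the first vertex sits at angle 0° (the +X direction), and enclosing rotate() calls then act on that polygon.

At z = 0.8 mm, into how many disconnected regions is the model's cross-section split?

2

At z = 0.8 mm: the r=9 cylinder gives a regular 6-gon of circumradius 9 (constant along its height); the r=9 cylinder at (-3.5, 8.5) gives a regular 6-gon of circumradius 9 (constant along its height); the cube at (3, 0.5) (footprint 27×27.5) is included at this height; the r=3.5 cylinder at (5, -1.5) contributes a regular 6-gon of circumradius 3.5; After the difference (first − rest): starting from the r=9 cylinder, the r=9 cylinder at (-3.5, 8.5) partially overlaps it — only the 67.69 mm² overlap (of its 210.44 mm²) is removed, clipping the outline; the 27×27.5 cube at (3, 0.5) partially overlaps it — only the 22.66 mm² overlap (of its 742.50 mm²) is removed, clipping the outline; the r=3.5 cylinder at (5, -1.5) partially overlaps it — only the 26.54 mm² overlap (of its 31.83 mm²) is removed, clipping the outline — 2 connected regions. The result has 2 disconnected regions.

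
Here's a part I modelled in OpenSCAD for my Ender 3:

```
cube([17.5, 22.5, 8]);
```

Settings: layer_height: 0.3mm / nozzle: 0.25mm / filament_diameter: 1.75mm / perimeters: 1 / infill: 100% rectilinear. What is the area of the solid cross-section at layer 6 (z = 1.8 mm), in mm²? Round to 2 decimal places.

393.75 mm²

At z = 1.8 mm: the cube is present — its section is the full 17.5×22.5 rectangle (area 393.75 mm²). Overall, the cross-section is a single solid region. Net area = 393.75 mm².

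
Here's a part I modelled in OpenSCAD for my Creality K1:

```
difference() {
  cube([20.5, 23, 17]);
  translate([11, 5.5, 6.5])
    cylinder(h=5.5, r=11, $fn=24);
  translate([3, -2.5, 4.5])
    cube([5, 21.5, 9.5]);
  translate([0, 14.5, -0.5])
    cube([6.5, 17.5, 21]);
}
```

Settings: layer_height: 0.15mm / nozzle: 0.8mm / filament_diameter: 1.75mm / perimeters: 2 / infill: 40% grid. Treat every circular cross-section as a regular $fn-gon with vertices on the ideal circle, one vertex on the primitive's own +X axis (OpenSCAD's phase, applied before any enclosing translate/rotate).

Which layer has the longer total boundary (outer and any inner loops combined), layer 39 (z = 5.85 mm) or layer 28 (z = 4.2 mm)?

Layer 39 (z = 5.85): the cube is present — its section is the full 20.5×23 rectangle (perimeter 87.00 mm); the cylinder at (11, 5.5) is absent (z outside [6.5, 12]); the cube at (3, -2.5) (footprint 5×21.5) is included at this height (perimeter 53.00 mm); the 6.5×17.5 cube at (0, 14.5) contributes its full rectangle (perimeter 48.00 mm); Subtracting the remaining from the first: starting from the 20.5×23 cube, the 5×21.5 cube at (3, -2.5) partially overlaps it — only the 95.00 mm² overlap (of its 107.50 mm²) is removed, clipping the outline; the 6.5×17.5 cube at (0, 14.5) partially overlaps it — only the 39.50 mm² overlap (of its 113.75 mm²) is removed, clipping the outline — boundary = 109.00 mm. So its perimeter = 109.00 mm. Layer 28 (z = 4.2): the cube is present — its section is the full 20.5×23 rectangle (perimeter 87.00 mm); the cylinder at (11, 5.5) is not intersected at this z (z outside [6.5, 12]); the cube at (3, -2.5) is not intersected at this z (z outside [4.5, 14]); the 6.5×17.5 cube at (0, 14.5) contributes its full rectangle (perimeter 48.00 mm); After the difference (first − rest): starting from the 20.5×23 cube, the 6.5×17.5 cube at (0, 14.5) partially overlaps it — only the 55.25 mm² overlap (of its 113.75 mm²) is removed, clipping the outline — boundary = 87.00 mm. So its perimeter = 87.00 mm. Layer 39 is larger (109.00 vs 87.00 mm).

layer 39 (z = 5.85 mm)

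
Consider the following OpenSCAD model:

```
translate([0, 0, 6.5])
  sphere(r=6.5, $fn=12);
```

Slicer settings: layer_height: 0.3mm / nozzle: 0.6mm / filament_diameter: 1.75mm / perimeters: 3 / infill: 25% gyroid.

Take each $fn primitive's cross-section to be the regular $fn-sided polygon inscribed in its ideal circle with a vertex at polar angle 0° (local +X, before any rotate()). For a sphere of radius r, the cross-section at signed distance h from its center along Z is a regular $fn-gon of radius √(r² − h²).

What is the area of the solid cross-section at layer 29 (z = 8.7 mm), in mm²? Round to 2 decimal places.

At z = 8.7 mm: the sphere: section is a regular 12-gon, circumradius = √(r²−h²) = √(6.5²−2.2²) = 6.116 (area = (12/2)·6.116²·sin(360°/12) = 112.23 mm²). Overall, the cross-section is a single solid region. Net area = 112.23 mm².

112.23 mm²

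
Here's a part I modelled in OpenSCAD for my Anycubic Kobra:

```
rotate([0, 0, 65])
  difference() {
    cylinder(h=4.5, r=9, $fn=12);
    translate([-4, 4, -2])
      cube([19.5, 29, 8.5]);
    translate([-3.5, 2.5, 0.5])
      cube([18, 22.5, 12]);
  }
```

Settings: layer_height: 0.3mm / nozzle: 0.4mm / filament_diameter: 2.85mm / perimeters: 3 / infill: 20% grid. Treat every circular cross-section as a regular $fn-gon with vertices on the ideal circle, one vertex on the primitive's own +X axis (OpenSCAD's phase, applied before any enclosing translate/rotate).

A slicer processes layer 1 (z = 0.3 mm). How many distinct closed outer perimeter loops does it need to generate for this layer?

1

At z = 0.3 mm: the r=9 cylinder contributes a regular 12-gon of circumradius 9; the cube at (-4, 4) is present — its section is the full 19.5×29 rectangle; the cube at (-3.5, 2.5) does not reach this height (z outside [0.5, 12.5]); Taking the first minus the rest: starting from the r=9 cylinder, the 19.5×29 cube at (-4, 4) partially overlaps it — only the 44.75 mm² overlap (of its 565.50 mm²) is removed, clipping the outline — 1 connected region; (rotated 65° about Z; rotation is an isometry so areas/perimeters/island counts are preserved). The result has 1 disconnected region.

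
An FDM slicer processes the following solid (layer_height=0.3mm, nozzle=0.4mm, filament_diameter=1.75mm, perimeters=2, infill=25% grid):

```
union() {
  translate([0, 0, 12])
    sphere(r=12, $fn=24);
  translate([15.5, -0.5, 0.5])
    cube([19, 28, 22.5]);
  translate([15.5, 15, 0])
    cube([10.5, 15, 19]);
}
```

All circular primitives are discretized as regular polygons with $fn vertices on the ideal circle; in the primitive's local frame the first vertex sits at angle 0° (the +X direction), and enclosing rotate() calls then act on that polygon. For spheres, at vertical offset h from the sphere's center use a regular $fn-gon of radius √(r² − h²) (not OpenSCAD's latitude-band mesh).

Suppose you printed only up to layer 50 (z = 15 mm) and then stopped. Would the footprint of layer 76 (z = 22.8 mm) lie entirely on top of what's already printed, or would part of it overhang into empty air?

Compare the two slices. At z = 15: the r=12 sphere contributes a regular 24-gon of circumradius √(12²−3²) = 11.619 (area = (24/2)·11.619²·sin(360°/24) = 419.29 mm²); the cube at (15.5, -0.5) (footprint 19×28) is included at this height (area 532.00 mm²); the 10.5×15 cube at (15.5, 15) contributes its full rectangle (area 157.50 mm²); Combining (union): the regions partially overlap — summed areas 1108.79 mm² minus the doubly-counted overlap 131.25 mm² gives 977.54 mm² — area = 977.54 mm². At z = 22.8: the r=12 sphere contributes a regular 24-gon of circumradius √(12²−10.8²) = 5.231 (area = (24/2)·5.231²·sin(360°/24) = 84.98 mm²); the cube at (15.5, -0.5) (footprint 19×28) is included at this height (area 532.00 mm²); the cube at (15.5, 15) is not intersected at this z (z outside [0, 19]); Merging all regions: the 2 present regions are separate (no shared area or edge), so areas and boundary lengths simply add and each stays a separate island — area = 616.98 mm². Checking containment: the cross-section at z = 22.8 is a subset of the cross-section at z = 15.

entirely on top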